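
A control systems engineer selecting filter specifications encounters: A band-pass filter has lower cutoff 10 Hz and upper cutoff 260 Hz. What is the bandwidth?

Bandwidth = f_high - f_low
= 260 Hz - 10 Hz = 250 Hz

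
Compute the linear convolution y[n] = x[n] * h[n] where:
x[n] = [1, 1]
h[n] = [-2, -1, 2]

y[n] = sum_k x[k]*h[n-k]. Output length = len(x) + len(h) - 1 = 2 + 3 - 1 = 4.
y[0] = 1*-2 = -2
y[1] = 1*-2 + 1*-1 = -3
y[2] = 1*-1 + 1*2 = 1
y[3] = 1*2 = 2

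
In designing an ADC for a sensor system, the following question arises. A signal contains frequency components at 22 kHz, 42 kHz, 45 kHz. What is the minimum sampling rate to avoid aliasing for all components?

The highest frequency component is f_max = 45 kHz.
Nyquist rate = 2 * f_max = 2 * 45 kHz = 90 kHz.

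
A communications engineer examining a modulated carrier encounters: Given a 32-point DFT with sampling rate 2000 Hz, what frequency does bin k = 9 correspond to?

The frequency of DFT bin k is: f_k = k * f_s / N
f_9 = 9 * 2000 / 32 = 1125/2 Hz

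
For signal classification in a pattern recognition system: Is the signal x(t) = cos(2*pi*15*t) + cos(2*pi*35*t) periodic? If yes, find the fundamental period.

f1 = 15 Hz, f2 = 35 Hz
Period T1 = 1/15, T2 = 1/35
Ratio T1/T2 = 35/15, which is rational.
The signal is periodic with fundamental period T = 1/GCD(15,35) = 1/5 s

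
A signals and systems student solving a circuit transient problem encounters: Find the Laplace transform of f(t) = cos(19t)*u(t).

Standard pair: cos(wt)*u(t) <-> s/(s^2+w^2)
With w = 19: L{cos(19t)*u(t)} = s/(s^2+361)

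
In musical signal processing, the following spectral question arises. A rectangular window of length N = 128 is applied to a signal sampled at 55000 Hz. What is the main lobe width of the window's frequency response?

For a rectangular window of length N,
the main lobe width in frequency is 2*f_s/N.
= 2*55000/128 = 6875/8 Hz
This determines the minimum frequency separation for resolving two sinusoids.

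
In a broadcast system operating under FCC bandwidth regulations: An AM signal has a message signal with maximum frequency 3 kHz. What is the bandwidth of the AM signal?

In AM (double-sideband), the bandwidth is twice the message frequency.
BW = 2 * f_m = 2 * 3 kHz = 6 kHz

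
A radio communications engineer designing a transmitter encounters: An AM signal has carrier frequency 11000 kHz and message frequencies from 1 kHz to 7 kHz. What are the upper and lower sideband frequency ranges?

Upper sideband (USB) = fc + [fm_low, fm_high] = 11000 + [1, 7] = [11001, 11007] kHz
Lower sideband (LSB) = fc - [fm_high, fm_low] = 11000 - [7, 1] = [10993, 10999] kHz
Total occupied spectrum: 10993 kHz to 11007 kHz (plus carrier at 11000 kHz)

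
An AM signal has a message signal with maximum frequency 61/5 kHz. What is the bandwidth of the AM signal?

In AM (double-sideband), the bandwidth is twice the message frequency.
BW = 2 * f_m = 2 * 61/5 kHz = 122/5 kHz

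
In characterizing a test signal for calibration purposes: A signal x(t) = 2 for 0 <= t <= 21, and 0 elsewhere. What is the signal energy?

Energy = integral of |x(t)|^2 dt over the signal duration
= 2^2 * 21 = 4 * 21 = 84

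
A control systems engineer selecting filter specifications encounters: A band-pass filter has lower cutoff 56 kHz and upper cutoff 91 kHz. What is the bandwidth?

Bandwidth = f_high - f_low
= 91 kHz - 56 kHz = 35 kHz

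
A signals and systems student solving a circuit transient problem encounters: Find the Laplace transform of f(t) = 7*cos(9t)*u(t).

Standard pair: cos(wt)*u(t) <-> s/(s^2+w^2)
With w = 9: L{7*cos(9t)*u(t)} = 7s/(s^2+81)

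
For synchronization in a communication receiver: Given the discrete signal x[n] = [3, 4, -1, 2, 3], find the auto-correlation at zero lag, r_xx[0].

The auto-correlation at zero lag r_xx[0] equals the signal energy.
r_xx[0] = sum of x[n]^2 = 3^2 + 4^2 + (-1)^2 + 2^2 + 3^2
= 9 + 16 + 1 + 4 + 9 = 39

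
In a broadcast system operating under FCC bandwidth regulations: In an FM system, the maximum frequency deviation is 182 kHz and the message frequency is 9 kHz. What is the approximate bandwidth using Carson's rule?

Carson's rule: BW = 2*(delta_f + f_m)
= 2*(182 + 9) kHz = 382 kHz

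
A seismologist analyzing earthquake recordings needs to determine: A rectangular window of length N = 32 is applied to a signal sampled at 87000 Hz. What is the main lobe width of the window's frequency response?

For a rectangular window of length N,
the main lobe width in frequency is 2*f_s/N.
= 2*87000/32 = 10875/2 Hz
This determines the minimum frequency separation for resolving two sinusoids.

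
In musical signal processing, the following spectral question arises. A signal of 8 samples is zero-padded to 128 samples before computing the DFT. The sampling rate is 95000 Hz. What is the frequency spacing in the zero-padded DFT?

Original DFT: N = 8, resolution = f_s/N = 95000/8 = 11875 Hz
Zero-padded DFT: N = 128, resolution = f_s/N = 95000/128 = 11875/16 Hz
Zero-padding interpolates the spectrum (finer frequency grid)
but does NOT improve the true spectral resolution (ability to resolve close frequencies).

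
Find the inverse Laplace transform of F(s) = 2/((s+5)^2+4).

Standard pair: w/((s+a)^2+w^2) <-> e^(-at)*sin(wt)*u(t)
With a=5, w=2: f(t) = e^(-5t)*sin(2t)*u(t)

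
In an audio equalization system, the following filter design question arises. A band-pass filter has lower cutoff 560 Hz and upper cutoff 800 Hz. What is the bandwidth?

Bandwidth = f_high - f_low
= 800 Hz - 560 Hz = 240 Hz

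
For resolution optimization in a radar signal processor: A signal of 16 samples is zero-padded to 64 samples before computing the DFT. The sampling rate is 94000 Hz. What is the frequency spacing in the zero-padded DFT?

Original DFT: N = 16, resolution = f_s/N = 94000/16 = 5875 Hz
Zero-padded DFT: N = 64, resolution = f_s/N = 94000/64 = 5875/4 Hz
Zero-padding interpolates the spectrum (finer frequency grid)
but does NOT improve the true spectral resolution (ability to resolve close frequencies).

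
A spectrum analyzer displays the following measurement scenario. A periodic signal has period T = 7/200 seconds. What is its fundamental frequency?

The fundamental frequency is the reciprocal of the period.
f = 1/T = 1/(7/200) = 200/7 Hz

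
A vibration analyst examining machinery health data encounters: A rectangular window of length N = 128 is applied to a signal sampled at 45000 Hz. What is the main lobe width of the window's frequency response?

For a rectangular window of length N,
the main lobe width in frequency is 2*f_s/N.
= 2*45000/128 = 5625/8 Hz
This determines the minimum frequency separation for resolving two sinusoids.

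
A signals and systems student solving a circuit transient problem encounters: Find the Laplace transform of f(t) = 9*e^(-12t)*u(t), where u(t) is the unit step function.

Standard Laplace transform pair:
e^(-at)*u(t) <-> 1/(s+a)
With a = 12: L{9*e^(-12t)*u(t)} = 9/(s+12), ROC: Re(s) > -12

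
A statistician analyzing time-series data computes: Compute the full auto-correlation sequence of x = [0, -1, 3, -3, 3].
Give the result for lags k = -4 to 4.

r_xx[k] = sum_m x[m]*x[m+k], indexed from 0, for k = -4 to 4:
  r_xx[-4] = x[4]*x[0] = 0
  r_xx[-3] = x[3]*x[0] + x[4]*x[1] = -3
  r_xx[-2] = x[2]*x[0] + x[3]*x[1] + x[4]*x[2] = 12
  r_xx[-1] = x[1]*x[0] + x[2]*x[1] + x[3]*x[2] + x[4]*x[3] = -21
  r_xx[0] = x[0]*x[0] + x[1]*x[1] + x[2]*x[2] + x[3]*x[3] + x[4]*x[4] = 28
  r_xx[1] = x[0]*x[1] + x[1]*x[2] + x[2]*x[3] + x[3]*x[4] = -21
  r_xx[2] = x[0]*x[2] + x[1]*x[3] + x[2]*x[4] = 12
  r_xx[3] = x[0]*x[3] + x[1]*x[4] = -3
  r_xx[4] = x[0]*x[4] = 0
r_xx = [0, -3, 12, -21, 28, -21, 12, -3, 0]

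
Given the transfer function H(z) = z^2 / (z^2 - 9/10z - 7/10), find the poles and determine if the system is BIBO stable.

Poles are roots of the denominator: z^2 - 9/10z - 7/10 = 0.
Quadratic formula: z = [-(-9/10) +/- sqrt((-9/10)^2 - 4*(-7/10))] / 2
Discriminant = 81/100 + 14/5 = 361/100; sqrt = 19/10.
z = (9/10 +/- 19/10) / 2 => z = 7/5 or z = -1/2.
|p1| = 7/5, |p2| = 1/2.
For BIBO stability, all poles must lie inside the unit circle (|p| < 1).
System is UNSTABLE since at least one |p| >= 1.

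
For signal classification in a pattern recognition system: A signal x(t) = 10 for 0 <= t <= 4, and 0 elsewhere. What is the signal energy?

Energy = integral of |x(t)|^2 dt over the signal duration
= 10^2 * 4 = 100 * 4 = 400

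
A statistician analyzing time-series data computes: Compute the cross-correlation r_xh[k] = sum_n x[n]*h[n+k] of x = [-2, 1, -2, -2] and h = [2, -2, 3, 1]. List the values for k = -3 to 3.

Both sequences indexed from 0 and zero outside their support.
Lags with overlap: k = -3 to 3.
  r_xh[-3] = x[3]*h[0] = -4
  r_xh[-2] = x[2]*h[0] + x[3]*h[1] = 0
  r_xh[-1] = x[1]*h[0] + x[2]*h[1] + x[3]*h[2] = 0
  r_xh[0] = x[0]*h[0] + x[1]*h[1] + x[2]*h[2] + x[3]*h[3] = -14
  r_xh[1] = x[0]*h[1] + x[1]*h[2] + x[2]*h[3] = 5
  r_xh[2] = x[0]*h[2] + x[1]*h[3] = -5
  r_xh[3] = x[0]*h[3] = -2
r_xh = [-4, 0, 0, -14, 5, -5, -2] (for k = -3, ..., 3)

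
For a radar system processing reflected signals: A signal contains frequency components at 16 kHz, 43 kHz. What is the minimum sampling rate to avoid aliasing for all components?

The highest frequency component is f_max = 43 kHz.
Nyquist rate = 2 * f_max = 2 * 43 kHz = 86 kHz.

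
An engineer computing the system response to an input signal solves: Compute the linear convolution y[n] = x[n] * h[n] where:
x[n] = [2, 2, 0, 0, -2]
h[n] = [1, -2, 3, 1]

y[n] = sum_k x[k]*h[n-k]. Output length = len(x) + len(h) - 1 = 5 + 4 - 1 = 8.
y[0] = 2*1 = 2
y[1] = 2*1 + 2*-2 = -2
y[2] = 0*1 + 2*-2 + 2*3 = 2
y[3] = 0*1 + 0*-2 + 2*3 + 2*1 = 8
y[4] = -2*1 + 0*-2 + 0*3 + 2*1 = 0
y[5] = -2*-2 + 0*3 + 0*1 = 4
y[6] = -2*3 + 0*1 = -6
y[7] = -2*1 = -2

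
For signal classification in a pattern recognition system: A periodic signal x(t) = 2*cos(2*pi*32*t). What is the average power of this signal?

Average power of A*cos(wt) is A^2/2.
P = 2^2 / 2 = 4/2 = 2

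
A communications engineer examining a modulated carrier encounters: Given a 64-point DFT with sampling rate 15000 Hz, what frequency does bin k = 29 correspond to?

The frequency of DFT bin k is: f_k = k * f_s / N
f_29 = 29 * 15000 / 64 = 54375/8 Hz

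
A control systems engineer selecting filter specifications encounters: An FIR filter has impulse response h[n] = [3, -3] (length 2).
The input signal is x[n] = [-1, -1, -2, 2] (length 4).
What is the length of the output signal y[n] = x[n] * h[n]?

For linear convolution, the output length is:
len(y) = len(x) + len(h) - 1 = 4 + 2 - 1 = 5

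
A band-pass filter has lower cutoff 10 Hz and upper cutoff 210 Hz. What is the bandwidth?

Bandwidth = f_high - f_low
= 210 Hz - 10 Hz = 200 Hz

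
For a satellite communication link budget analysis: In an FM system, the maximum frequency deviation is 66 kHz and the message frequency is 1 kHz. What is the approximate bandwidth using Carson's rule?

Carson's rule: BW = 2*(delta_f + f_m)
= 2*(66 + 1) kHz = 134 kHz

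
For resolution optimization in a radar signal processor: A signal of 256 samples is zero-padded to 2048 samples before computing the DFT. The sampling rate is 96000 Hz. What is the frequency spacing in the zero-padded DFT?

Original DFT: N = 256, resolution = f_s/N = 96000/256 = 375 Hz
Zero-padded DFT: N = 2048, resolution = f_s/N = 96000/2048 = 375/8 Hz
Zero-padding interpolates the spectrum (finer frequency grid)
but does NOT improve the true spectral resolution (ability to resolve close frequencies).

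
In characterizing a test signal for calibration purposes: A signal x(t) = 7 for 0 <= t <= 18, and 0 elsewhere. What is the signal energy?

Energy = integral of |x(t)|^2 dt over the signal duration
= 7^2 * 18 = 49 * 18 = 882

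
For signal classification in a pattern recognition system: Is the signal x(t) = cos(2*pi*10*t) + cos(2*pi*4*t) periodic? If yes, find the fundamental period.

f1 = 10 Hz, f2 = 4 Hz
Period T1 = 1/10, T2 = 1/4
Ratio T1/T2 = 4/10, which is rational.
The signal is periodic with fundamental period T = 1/GCD(10,4) = 1/2 s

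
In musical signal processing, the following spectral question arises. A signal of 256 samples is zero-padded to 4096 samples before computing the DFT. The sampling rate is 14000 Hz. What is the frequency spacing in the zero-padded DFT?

Original DFT: N = 256, resolution = f_s/N = 14000/256 = 875/16 Hz
Zero-padded DFT: N = 4096, resolution = f_s/N = 14000/4096 = 875/256 Hz
Zero-padding interpolates the spectrum (finer frequency grid)
but does NOT improve the true spectral resolution (ability to resolve close frequencies).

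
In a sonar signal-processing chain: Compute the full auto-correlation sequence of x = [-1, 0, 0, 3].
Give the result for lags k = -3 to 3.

r_xx[k] = sum_m x[m]*x[m+k], indexed from 0, for k = -3 to 3:
  r_xx[-3] = x[3]*x[0] = -3
  r_xx[-2] = x[2]*x[0] + x[3]*x[1] = 0
  r_xx[-1] = x[1]*x[0] + x[2]*x[1] + x[3]*x[2] = 0
  r_xx[0] = x[0]*x[0] + x[1]*x[1] + x[2]*x[2] + x[3]*x[3] = 10
  r_xx[1] = x[0]*x[1] + x[1]*x[2] + x[2]*x[3] = 0
  r_xx[2] = x[0]*x[2] + x[1]*x[3] = 0
  r_xx[3] = x[0]*x[3] = -3
r_xx = [-3, 0, 0, 10, 0, 0, -3]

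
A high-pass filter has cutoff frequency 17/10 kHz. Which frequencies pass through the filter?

A high-pass filter passes all frequencies above the cutoff frequency 17/10 kHz and attenuates lower frequencies.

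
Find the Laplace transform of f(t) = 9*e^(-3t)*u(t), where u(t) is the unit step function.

Standard Laplace transform pair:
e^(-at)*u(t) <-> 1/(s+a)
With a = 3: L{9*e^(-3t)*u(t)} = 9/(s+3), ROC: Re(s) > -3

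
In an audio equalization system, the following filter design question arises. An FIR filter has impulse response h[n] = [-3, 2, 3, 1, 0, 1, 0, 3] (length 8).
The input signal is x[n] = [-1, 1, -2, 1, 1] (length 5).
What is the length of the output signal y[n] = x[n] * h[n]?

For linear convolution, the output length is:
len(y) = len(x) + len(h) - 1 = 5 + 8 - 1 = 12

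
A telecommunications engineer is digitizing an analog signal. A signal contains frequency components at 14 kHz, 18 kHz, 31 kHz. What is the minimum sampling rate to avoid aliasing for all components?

The highest frequency component is f_max = 31 kHz.
Nyquist rate = 2 * f_max = 2 * 31 kHz = 62 kHz.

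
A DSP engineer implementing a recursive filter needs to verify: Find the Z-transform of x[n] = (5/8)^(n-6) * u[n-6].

Time-shifting property: if X(z) = Z{x[n]}, then Z{x[n-d]} = z^(-d) * X(z)
X(z) = z/(z - 5/8) for x[n] = (5/8)^n * u[n]
Z{x[n-6]} = z^(-6) * z/(z - 5/8) = z^(-5)/(z - 5/8)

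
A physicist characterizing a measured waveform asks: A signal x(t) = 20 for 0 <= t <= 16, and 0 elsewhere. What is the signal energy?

Energy = integral of |x(t)|^2 dt over the signal duration
= 20^2 * 16 = 400 * 16 = 6400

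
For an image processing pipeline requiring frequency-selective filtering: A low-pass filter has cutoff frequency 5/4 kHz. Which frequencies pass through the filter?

A low-pass filter passes all frequencies below the cutoff frequency 5/4 kHz and attenuates higher frequencies.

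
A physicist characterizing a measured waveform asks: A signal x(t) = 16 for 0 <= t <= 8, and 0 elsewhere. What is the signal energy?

Energy = integral of |x(t)|^2 dt over the signal duration
= 16^2 * 8 = 256 * 8 = 2048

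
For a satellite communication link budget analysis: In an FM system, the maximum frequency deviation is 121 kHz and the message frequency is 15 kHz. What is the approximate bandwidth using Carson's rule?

Carson's rule: BW = 2*(delta_f + f_m)
= 2*(121 + 15) kHz = 272 kHz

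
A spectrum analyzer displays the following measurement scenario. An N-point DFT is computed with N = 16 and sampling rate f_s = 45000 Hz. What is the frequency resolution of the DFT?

DFT frequency resolution = f_s / N
= 45000 / 16 = 5625/2 Hz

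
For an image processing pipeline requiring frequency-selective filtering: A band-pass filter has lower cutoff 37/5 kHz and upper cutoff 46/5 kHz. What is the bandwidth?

Bandwidth = f_high - f_low
= 46/5 kHz - 37/5 kHz = 9/5 kHz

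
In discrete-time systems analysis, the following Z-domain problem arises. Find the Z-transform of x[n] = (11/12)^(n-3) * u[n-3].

Time-shifting property: if X(z) = Z{x[n]}, then Z{x[n-d]} = z^(-d) * X(z)
X(z) = z/(z - 11/12) for x[n] = (11/12)^n * u[n]
Z{x[n-3]} = z^(-3) * z/(z - 11/12) = z^(-2)/(z - 11/12)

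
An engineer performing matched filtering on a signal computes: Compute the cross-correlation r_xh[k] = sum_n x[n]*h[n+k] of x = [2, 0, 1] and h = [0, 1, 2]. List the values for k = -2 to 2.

Both sequences indexed from 0 and zero outside their support.
Lags with overlap: k = -2 to 2.
  r_xh[-2] = x[2]*h[0] = 0
  r_xh[-1] = x[1]*h[0] + x[2]*h[1] = 1
  r_xh[0] = x[0]*h[0] + x[1]*h[1] + x[2]*h[2] = 2
  r_xh[1] = x[0]*h[1] + x[1]*h[2] = 2
  r_xh[2] = x[0]*h[2] = 4
r_xh = [0, 1, 2, 2, 4] (for k = -2, ..., 2)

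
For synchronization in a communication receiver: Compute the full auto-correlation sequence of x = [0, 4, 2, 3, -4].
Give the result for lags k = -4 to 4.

r_xx[k] = sum_m x[m]*x[m+k], indexed from 0, for k = -4 to 4:
  r_xx[-4] = x[4]*x[0] = 0
  r_xx[-3] = x[3]*x[0] + x[4]*x[1] = -16
  r_xx[-2] = x[2]*x[0] + x[3]*x[1] + x[4]*x[2] = 4
  r_xx[-1] = x[1]*x[0] + x[2]*x[1] + x[3]*x[2] + x[4]*x[3] = 2
  r_xx[0] = x[0]*x[0] + x[1]*x[1] + x[2]*x[2] + x[3]*x[3] + x[4]*x[4] = 45
  r_xx[1] = x[0]*x[1] + x[1]*x[2] + x[2]*x[3] + x[3]*x[4] = 2
  r_xx[2] = x[0]*x[2] + x[1]*x[3] + x[2]*x[4] = 4
  r_xx[3] = x[0]*x[3] + x[1]*x[4] = -16
  r_xx[4] = x[0]*x[4] = 0
r_xx = [0, -16, 4, 2, 45, 2, 4, -16, 0]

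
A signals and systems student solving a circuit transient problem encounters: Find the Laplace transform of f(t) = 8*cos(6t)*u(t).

Standard pair: cos(wt)*u(t) <-> s/(s^2+w^2)
With w = 6: L{8*cos(6t)*u(t)} = 8s/(s^2+36)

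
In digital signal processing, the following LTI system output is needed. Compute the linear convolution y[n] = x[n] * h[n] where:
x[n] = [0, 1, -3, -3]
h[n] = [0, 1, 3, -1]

y[n] = sum_k x[k]*h[n-k]. Output length = len(x) + len(h) - 1 = 4 + 4 - 1 = 7.
y[0] = 0*0 = 0
y[1] = 1*0 + 0*1 = 0
y[2] = -3*0 + 1*1 + 0*3 = 1
y[3] = -3*0 + -3*1 + 1*3 + 0*-1 = 0
y[4] = -3*1 + -3*3 + 1*-1 = -13
y[5] = -3*3 + -3*-1 = -6
y[6] = -3*-1 = 3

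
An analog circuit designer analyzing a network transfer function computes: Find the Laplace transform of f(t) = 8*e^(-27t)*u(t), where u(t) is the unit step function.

Standard Laplace transform pair:
e^(-at)*u(t) <-> 1/(s+a)
With a = 27: L{8*e^(-27t)*u(t)} = 8/(s+27), ROC: Re(s) > -27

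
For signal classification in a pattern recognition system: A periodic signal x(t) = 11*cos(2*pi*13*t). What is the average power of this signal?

Average power of A*cos(wt) is A^2/2.
P = 11^2 / 2 = 121/2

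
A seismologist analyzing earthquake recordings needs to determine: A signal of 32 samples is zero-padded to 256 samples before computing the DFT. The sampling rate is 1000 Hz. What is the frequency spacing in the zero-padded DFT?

Original DFT: N = 32, resolution = f_s/N = 1000/32 = 125/4 Hz
Zero-padded DFT: N = 256, resolution = f_s/N = 1000/256 = 125/32 Hz
Zero-padding interpolates the spectrum (finer frequency grid)
but does NOT improve the true spectral resolution (ability to resolve close frequencies).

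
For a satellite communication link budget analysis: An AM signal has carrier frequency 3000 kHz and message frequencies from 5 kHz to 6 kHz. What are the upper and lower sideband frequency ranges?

Upper sideband (USB) = fc + [fm_low, fm_high] = 3000 + [5, 6] = [3005, 3006] kHz
Lower sideband (LSB) = fc - [fm_high, fm_low] = 3000 - [6, 5] = [2994, 2995] kHz
Total occupied spectrum: 2994 kHz to 3006 kHz (plus carrier at 3000 kHz)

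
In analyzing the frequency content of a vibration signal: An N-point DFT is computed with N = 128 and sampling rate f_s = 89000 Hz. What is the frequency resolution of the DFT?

DFT frequency resolution = f_s / N
= 89000 / 128 = 11125/16 Hz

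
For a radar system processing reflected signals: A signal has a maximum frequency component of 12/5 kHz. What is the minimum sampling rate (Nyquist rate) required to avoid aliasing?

By the Nyquist-Shannon sampling theorem,
the minimum sampling rate (Nyquist rate) must be at least 2 * f_max.
Nyquist rate = 2 * 12/5 kHz = 24/5 kHz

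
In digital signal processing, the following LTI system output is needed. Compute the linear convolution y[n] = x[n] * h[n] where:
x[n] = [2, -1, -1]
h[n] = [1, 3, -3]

y[n] = sum_k x[k]*h[n-k]. Output length = len(x) + len(h) - 1 = 3 + 3 - 1 = 5.
y[0] = 2*1 = 2
y[1] = -1*1 + 2*3 = 5
y[2] = -1*1 + -1*3 + 2*-3 = -10
y[3] = -1*3 + -1*-3 = 0
y[4] = -1*-3 = 3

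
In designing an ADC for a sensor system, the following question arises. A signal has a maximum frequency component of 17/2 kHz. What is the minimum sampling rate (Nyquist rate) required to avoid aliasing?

By the Nyquist-Shannon sampling theorem,
the minimum sampling rate (Nyquist rate) must be at least 2 * f_max.
Nyquist rate = 2 * 17/2 kHz = 17 kHz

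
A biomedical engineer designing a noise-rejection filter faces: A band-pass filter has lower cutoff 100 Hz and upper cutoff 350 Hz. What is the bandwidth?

Bandwidth = f_high - f_low
= 350 Hz - 100 Hz = 250 Hz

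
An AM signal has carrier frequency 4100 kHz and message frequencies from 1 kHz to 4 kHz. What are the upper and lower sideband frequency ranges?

Upper sideband (USB) = fc + [fm_low, fm_high] = 4100 + [1, 4] = [4101, 4104] kHz
Lower sideband (LSB) = fc - [fm_high, fm_low] = 4100 - [4, 1] = [4096, 4099] kHz
Total occupied spectrum: 4096 kHz to 4104 kHz (plus carrier at 4100 kHz)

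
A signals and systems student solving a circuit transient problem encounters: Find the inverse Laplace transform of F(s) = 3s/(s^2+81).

Standard pair: s/(s^2+w^2) <-> cos(wt)*u(t)
With k=3, w=9: f(t) = 3*cos(9t)*u(t)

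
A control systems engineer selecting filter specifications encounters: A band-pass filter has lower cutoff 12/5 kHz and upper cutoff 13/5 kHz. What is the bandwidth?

Bandwidth = f_high - f_low
= 13/5 kHz - 12/5 kHz = 1/5 kHz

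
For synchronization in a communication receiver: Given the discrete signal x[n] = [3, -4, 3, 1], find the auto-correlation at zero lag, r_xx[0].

The auto-correlation at zero lag r_xx[0] equals the signal energy.
r_xx[0] = sum of x[n]^2 = 3^2 + (-4)^2 + 3^2 + 1^2
= 9 + 16 + 9 + 1 = 35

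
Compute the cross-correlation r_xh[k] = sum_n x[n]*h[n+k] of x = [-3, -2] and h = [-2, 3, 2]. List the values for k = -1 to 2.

Both sequences indexed from 0 and zero outside their support.
Lags with overlap: k = -1 to 2.
  r_xh[-1] = x[1]*h[0] = 4
  r_xh[0] = x[0]*h[0] + x[1]*h[1] = 0
  r_xh[1] = x[0]*h[1] + x[1]*h[2] = -13
  r_xh[2] = x[0]*h[2] = -6
r_xh = [4, 0, -13, -6] (for k = -1, ..., 2)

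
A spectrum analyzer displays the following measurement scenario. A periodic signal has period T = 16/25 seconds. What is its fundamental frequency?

The fundamental frequency is the reciprocal of the period.
f = 1/T = 1/(16/25) = 25/16 Hz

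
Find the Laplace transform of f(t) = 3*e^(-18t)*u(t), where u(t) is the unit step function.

Standard Laplace transform pair:
e^(-at)*u(t) <-> 1/(s+a)
With a = 18: L{3*e^(-18t)*u(t)} = 3/(s+18), ROC: Re(s) > -18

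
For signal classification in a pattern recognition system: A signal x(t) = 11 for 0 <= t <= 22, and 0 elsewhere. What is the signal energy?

Energy = integral of |x(t)|^2 dt over the signal duration
= 11^2 * 22 = 121 * 22 = 2662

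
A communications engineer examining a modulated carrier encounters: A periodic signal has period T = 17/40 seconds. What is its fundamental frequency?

The fundamental frequency is the reciprocal of the period.
f = 1/T = 1/(17/40) = 40/17 Hz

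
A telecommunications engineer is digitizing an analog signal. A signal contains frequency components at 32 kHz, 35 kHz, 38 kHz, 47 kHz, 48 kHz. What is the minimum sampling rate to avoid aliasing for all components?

The highest frequency component is f_max = 48 kHz.
Nyquist rate = 2 * f_max = 2 * 48 kHz = 96 kHz.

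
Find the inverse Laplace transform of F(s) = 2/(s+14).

Standard pair: k/(s+a) <-> k*e^(-at)*u(t)
With k=2, a=14: f(t) = 2*e^(-14t)*u(t)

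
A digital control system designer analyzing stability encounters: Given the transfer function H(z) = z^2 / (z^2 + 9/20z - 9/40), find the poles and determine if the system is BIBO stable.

Poles are roots of the denominator: z^2 + 9/20z - 9/40 = 0.
Quadratic formula: z = [-(9/20) +/- sqrt((9/20)^2 - 4*(-9/40))] / 2
Discriminant = 81/400 + 9/10 = 441/400; sqrt = 21/20.
z = (-9/20 +/- 21/20) / 2 => z = 3/10 or z = -3/4.
|p1| = 3/4, |p2| = 3/10.
For BIBO stability, all poles must lie inside the unit circle (|p| < 1).
System is STABLE since both |p| < 1.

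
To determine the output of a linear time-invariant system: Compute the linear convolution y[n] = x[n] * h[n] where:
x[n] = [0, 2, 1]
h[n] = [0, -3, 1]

y[n] = sum_k x[k]*h[n-k]. Output length = len(x) + len(h) - 1 = 3 + 3 - 1 = 5.
y[0] = 0*0 = 0
y[1] = 2*0 + 0*-3 = 0
y[2] = 1*0 + 2*-3 + 0*1 = -6
y[3] = 1*-3 + 2*1 = -1
y[4] = 1*1 = 1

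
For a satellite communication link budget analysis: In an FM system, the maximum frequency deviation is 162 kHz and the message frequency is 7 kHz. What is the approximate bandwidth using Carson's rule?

Carson's rule: BW = 2*(delta_f + f_m)
= 2*(162 + 7) kHz = 338 kHz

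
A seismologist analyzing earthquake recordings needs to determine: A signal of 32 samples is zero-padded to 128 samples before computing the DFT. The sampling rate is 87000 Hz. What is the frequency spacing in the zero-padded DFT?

Original DFT: N = 32, resolution = f_s/N = 87000/32 = 10875/4 Hz
Zero-padded DFT: N = 128, resolution = f_s/N = 87000/128 = 10875/16 Hz
Zero-padding interpolates the spectrum (finer frequency grid)
but does NOT improve the true spectral resolution (ability to resolve close frequencies).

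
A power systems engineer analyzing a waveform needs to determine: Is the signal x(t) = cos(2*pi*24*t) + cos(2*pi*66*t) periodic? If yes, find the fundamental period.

f1 = 24 Hz, f2 = 66 Hz
Period T1 = 1/24, T2 = 1/66
Ratio T1/T2 = 66/24, which is rational.
The signal is periodic with fundamental period T = 1/GCD(24,66) = 1/6 s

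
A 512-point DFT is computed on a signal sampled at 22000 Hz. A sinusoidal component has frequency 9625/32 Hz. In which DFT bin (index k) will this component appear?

DFT frequency resolution = f_s/N = 22000/512 = 1375/32 Hz
Bin index k = f_signal / resolution = 9625/32 / 1375/32 = 7
The signal frequency 9625/32 Hz falls in DFT bin k = 7.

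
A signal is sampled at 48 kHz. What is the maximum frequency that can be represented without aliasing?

The maximum frequency that can be represented without aliasing
is the Nyquist frequency: f_max = f_s / 2 = 48 kHz / 2 = 24 kHz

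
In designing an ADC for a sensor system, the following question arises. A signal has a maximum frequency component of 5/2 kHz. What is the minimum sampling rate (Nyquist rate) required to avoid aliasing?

By the Nyquist-Shannon sampling theorem,
the minimum sampling rate (Nyquist rate) must be at least 2 * f_max.
Nyquist rate = 2 * 5/2 kHz = 5 kHz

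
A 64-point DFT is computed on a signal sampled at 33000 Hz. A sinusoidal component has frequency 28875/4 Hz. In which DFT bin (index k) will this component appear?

DFT frequency resolution = f_s/N = 33000/64 = 4125/8 Hz
Bin index k = f_signal / resolution = 28875/4 / 4125/8 = 14
The signal frequency 28875/4 Hz falls in DFT bin k = 14.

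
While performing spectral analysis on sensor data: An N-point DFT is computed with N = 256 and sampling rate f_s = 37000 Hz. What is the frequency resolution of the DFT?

DFT frequency resolution = f_s / N
= 37000 / 256 = 4625/32 Hz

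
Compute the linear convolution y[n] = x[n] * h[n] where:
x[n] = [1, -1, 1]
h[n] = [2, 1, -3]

y[n] = sum_k x[k]*h[n-k]. Output length = len(x) + len(h) - 1 = 3 + 3 - 1 = 5.
y[0] = 1*2 = 2
y[1] = -1*2 + 1*1 = -1
y[2] = 1*2 + -1*1 + 1*-3 = -2
y[3] = 1*1 + -1*-3 = 4
y[4] = 1*-3 = -3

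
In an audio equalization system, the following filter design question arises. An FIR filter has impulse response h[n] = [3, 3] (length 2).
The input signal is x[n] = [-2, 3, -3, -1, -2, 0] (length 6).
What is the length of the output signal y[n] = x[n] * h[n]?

For linear convolution, the output length is:
len(y) = len(x) + len(h) - 1 = 6 + 2 - 1 = 7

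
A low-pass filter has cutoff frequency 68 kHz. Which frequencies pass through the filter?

A low-pass filter passes all frequencies below the cutoff frequency 68 kHz and attenuates higher frequencies.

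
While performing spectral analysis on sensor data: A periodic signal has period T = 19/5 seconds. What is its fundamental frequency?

The fundamental frequency is the reciprocal of the period.
f = 1/T = 1/(19/5) = 5/19 Hz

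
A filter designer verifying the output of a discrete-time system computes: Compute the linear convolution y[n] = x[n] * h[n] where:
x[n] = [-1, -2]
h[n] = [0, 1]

y[n] = sum_k x[k]*h[n-k]. Output length = len(x) + len(h) - 1 = 2 + 2 - 1 = 3.
y[0] = -1*0 = 0
y[1] = -2*0 + -1*1 = -1
y[2] = -2*1 = -2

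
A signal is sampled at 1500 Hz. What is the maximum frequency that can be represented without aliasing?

The maximum frequency that can be represented without aliasing
is the Nyquist frequency: f_max = f_s / 2 = 1500 Hz / 2 = 750 Hz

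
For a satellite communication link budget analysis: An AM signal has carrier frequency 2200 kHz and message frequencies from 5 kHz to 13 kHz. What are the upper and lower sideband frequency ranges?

Upper sideband (USB) = fc + [fm_low, fm_high] = 2200 + [5, 13] = [2205, 2213] kHz
Lower sideband (LSB) = fc - [fm_high, fm_low] = 2200 - [13, 5] = [2187, 2195] kHz
Total occupied spectrum: 2187 kHz to 2213 kHz (plus carrier at 2200 kHz)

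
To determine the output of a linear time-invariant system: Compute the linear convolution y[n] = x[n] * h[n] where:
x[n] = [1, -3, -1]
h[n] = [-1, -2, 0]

y[n] = sum_k x[k]*h[n-k]. Output length = len(x) + len(h) - 1 = 3 + 3 - 1 = 5.
y[0] = 1*-1 = -1
y[1] = -3*-1 + 1*-2 = 1
y[2] = -1*-1 + -3*-2 + 1*0 = 7
y[3] = -1*-2 + -3*0 = 2
y[4] = -1*0 = 0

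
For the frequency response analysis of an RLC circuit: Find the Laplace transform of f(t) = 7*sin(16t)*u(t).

Standard pair: sin(wt)*u(t) <-> w/(s^2+w^2)
With w = 16: L{7*sin(16t)*u(t)} = 112/(s^2+256)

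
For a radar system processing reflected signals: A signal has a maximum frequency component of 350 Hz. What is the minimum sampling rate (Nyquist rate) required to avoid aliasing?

By the Nyquist-Shannon sampling theorem,
the minimum sampling rate (Nyquist rate) must be at least 2 * f_max.
Nyquist rate = 2 * 350 Hz = 700 Hz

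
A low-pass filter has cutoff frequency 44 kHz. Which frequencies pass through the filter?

A low-pass filter passes all frequencies below the cutoff frequency 44 kHz and attenuates higher frequencies.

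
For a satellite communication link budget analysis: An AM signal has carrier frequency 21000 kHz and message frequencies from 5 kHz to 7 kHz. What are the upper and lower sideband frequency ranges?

Upper sideband (USB) = fc + [fm_low, fm_high] = 21000 + [5, 7] = [21005, 21007] kHz
Lower sideband (LSB) = fc - [fm_high, fm_low] = 21000 - [7, 5] = [20993, 20995] kHz
Total occupied spectrum: 20993 kHz to 21007 kHz (plus carrier at 21000 kHz)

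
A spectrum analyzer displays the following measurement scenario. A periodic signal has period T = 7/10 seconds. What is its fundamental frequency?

The fundamental frequency is the reciprocal of the period.
f = 1/T = 1/(7/10) = 10/7 Hz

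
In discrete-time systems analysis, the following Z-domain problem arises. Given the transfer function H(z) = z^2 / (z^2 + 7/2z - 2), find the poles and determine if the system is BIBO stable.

Poles are roots of the denominator: z^2 + 7/2z - 2 = 0.
Quadratic formula: z = [-(7/2) +/- sqrt((7/2)^2 - 4*(-2))] / 2
Discriminant = 49/4 + 8 = 81/4; sqrt = 9/2.
z = (-7/2 +/- 9/2) / 2 => z = 1/2 or z = -4.
|p1| = 4, |p2| = 1/2.
For BIBO stability, all poles must lie inside the unit circle (|p| < 1).
System is UNSTABLE since at least one |p| >= 1.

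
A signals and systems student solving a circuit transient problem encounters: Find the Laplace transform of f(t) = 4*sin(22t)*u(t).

Standard pair: sin(wt)*u(t) <-> w/(s^2+w^2)
With w = 22: L{4*sin(22t)*u(t)} = 88/(s^2+484)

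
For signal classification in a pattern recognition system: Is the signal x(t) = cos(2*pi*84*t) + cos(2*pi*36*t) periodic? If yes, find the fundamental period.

f1 = 84 Hz, f2 = 36 Hz
Period T1 = 1/84, T2 = 1/36
Ratio T1/T2 = 36/84, which is rational.
The signal is periodic with fundamental period T = 1/GCD(84,36) = 1/12 s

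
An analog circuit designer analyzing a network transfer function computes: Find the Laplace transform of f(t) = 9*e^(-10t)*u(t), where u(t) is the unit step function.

Standard Laplace transform pair:
e^(-at)*u(t) <-> 1/(s+a)
With a = 10: L{9*e^(-10t)*u(t)} = 9/(s+10), ROC: Re(s) > -10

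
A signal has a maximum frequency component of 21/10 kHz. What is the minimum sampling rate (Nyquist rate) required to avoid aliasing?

By the Nyquist-Shannon sampling theorem,
the minimum sampling rate (Nyquist rate) must be at least 2 * f_max.
Nyquist rate = 2 * 21/10 kHz = 21/5 kHz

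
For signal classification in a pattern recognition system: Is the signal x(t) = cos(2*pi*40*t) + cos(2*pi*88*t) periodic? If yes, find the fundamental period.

f1 = 40 Hz, f2 = 88 Hz
Period T1 = 1/40, T2 = 1/88
Ratio T1/T2 = 88/40, which is rational.
The signal is periodic with fundamental period T = 1/GCD(40,88) = 1/8 s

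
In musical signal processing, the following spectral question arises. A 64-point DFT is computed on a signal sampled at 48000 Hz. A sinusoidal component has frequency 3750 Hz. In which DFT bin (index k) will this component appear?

DFT frequency resolution = f_s/N = 48000/64 = 750 Hz
Bin index k = f_signal / resolution = 3750 / 750 = 5
The signal frequency 3750 Hz falls in DFT bin k = 5.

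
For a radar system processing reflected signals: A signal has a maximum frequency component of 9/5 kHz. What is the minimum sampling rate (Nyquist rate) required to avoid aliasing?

By the Nyquist-Shannon sampling theorem,
the minimum sampling rate (Nyquist rate) must be at least 2 * f_max.
Nyquist rate = 2 * 9/5 kHz = 18/5 kHz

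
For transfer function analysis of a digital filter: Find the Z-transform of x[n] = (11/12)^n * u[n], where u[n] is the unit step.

The Z-transform of a^n * u[n] is z/(z-a) for |z| > |a|.
Here a = 11/12, so X(z) = z/(z - (11/12)) = 12z/(12z - 11)
ROC: |z| > 11/12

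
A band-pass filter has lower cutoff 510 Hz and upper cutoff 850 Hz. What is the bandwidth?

Bandwidth = f_high - f_low
= 850 Hz - 510 Hz = 340 Hz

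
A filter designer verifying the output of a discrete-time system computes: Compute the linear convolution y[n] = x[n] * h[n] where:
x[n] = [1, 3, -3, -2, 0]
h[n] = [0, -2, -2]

y[n] = sum_k x[k]*h[n-k]. Output length = len(x) + len(h) - 1 = 5 + 3 - 1 = 7.
y[0] = 1*0 = 0
y[1] = 3*0 + 1*-2 = -2
y[2] = -3*0 + 3*-2 + 1*-2 = -8
y[3] = -2*0 + -3*-2 + 3*-2 = 0
y[4] = 0*0 + -2*-2 + -3*-2 = 10
y[5] = 0*-2 + -2*-2 = 4
y[6] = 0*-2 = 0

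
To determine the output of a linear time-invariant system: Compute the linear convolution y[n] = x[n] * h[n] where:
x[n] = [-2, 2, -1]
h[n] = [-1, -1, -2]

y[n] = sum_k x[k]*h[n-k]. Output length = len(x) + len(h) - 1 = 3 + 3 - 1 = 5.
y[0] = -2*-1 = 2
y[1] = 2*-1 + -2*-1 = 0
y[2] = -1*-1 + 2*-1 + -2*-2 = 3
y[3] = -1*-1 + 2*-2 = -3
y[4] = -1*-2 = 2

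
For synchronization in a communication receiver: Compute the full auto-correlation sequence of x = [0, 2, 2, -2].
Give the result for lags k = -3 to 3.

r_xx[k] = sum_m x[m]*x[m+k], indexed from 0, for k = -3 to 3:
  r_xx[-3] = x[3]*x[0] = 0
  r_xx[-2] = x[2]*x[0] + x[3]*x[1] = -4
  r_xx[-1] = x[1]*x[0] + x[2]*x[1] + x[3]*x[2] = 0
  r_xx[0] = x[0]*x[0] + x[1]*x[1] + x[2]*x[2] + x[3]*x[3] = 12
  r_xx[1] = x[0]*x[1] + x[1]*x[2] + x[2]*x[3] = 0
  r_xx[2] = x[0]*x[2] + x[1]*x[3] = -4
  r_xx[3] = x[0]*x[3] = 0
r_xx = [0, -4, 0, 12, 0, -4, 0]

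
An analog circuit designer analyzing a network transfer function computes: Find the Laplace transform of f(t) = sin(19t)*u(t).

Standard pair: sin(wt)*u(t) <-> w/(s^2+w^2)
With w = 19: L{sin(19t)*u(t)} = 19/(s^2+361)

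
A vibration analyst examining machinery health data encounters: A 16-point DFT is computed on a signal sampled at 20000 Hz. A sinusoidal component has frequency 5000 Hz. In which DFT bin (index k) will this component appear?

DFT frequency resolution = f_s/N = 20000/16 = 1250 Hz
Bin index k = f_signal / resolution = 5000 / 1250 = 4
The signal frequency 5000 Hz falls in DFT bin k = 4.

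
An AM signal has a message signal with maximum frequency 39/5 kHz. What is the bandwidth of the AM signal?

In AM (double-sideband), the bandwidth is twice the message frequency.
BW = 2 * f_m = 2 * 39/5 kHz = 78/5 kHz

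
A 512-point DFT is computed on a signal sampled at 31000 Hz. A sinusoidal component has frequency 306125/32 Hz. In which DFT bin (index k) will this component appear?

DFT frequency resolution = f_s/N = 31000/512 = 3875/64 Hz
Bin index k = f_signal / resolution = 306125/32 / 3875/64 = 158
The signal frequency 306125/32 Hz falls in DFT bin k = 158.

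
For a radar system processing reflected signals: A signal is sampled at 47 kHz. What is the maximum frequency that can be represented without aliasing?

The maximum frequency that can be represented without aliasing
is the Nyquist frequency: f_max = f_s / 2 = 47 kHz / 2 = 47/2 kHz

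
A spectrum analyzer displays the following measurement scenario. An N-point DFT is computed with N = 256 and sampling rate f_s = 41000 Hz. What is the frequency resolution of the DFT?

DFT frequency resolution = f_s / N
= 41000 / 256 = 5125/32 Hz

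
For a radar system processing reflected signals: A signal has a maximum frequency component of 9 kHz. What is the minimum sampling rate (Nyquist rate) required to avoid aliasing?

By the Nyquist-Shannon sampling theorem,
the minimum sampling rate (Nyquist rate) must be at least 2 * f_max.
Nyquist rate = 2 * 9 kHz = 18 kHz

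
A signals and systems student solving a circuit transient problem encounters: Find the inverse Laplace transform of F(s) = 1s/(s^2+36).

Standard pair: s/(s^2+w^2) <-> cos(wt)*u(t)
With k=1, w=6: f(t) = cos(6t)*u(t)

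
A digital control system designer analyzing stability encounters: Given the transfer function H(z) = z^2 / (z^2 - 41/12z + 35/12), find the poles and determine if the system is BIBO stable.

Poles are roots of the denominator: z^2 - 41/12z + 35/12 = 0.
Quadratic formula: z = [-(-41/12) +/- sqrt((-41/12)^2 - 4*(35/12))] / 2
Discriminant = 1681/144 - 35/3 = 1/144; sqrt = 1/12.
z = (41/12 +/- 1/12) / 2 => z = 7/4 or z = 5/3.
|p1| = 7/4, |p2| = 5/3.
For BIBO stability, all poles must lie inside the unit circle (|p| < 1).
System is UNSTABLE since at least one |p| >= 1.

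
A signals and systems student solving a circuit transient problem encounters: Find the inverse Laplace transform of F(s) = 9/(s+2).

Standard pair: k/(s+a) <-> k*e^(-at)*u(t)
With k=9, a=2: f(t) = 9*e^(-2t)*u(t)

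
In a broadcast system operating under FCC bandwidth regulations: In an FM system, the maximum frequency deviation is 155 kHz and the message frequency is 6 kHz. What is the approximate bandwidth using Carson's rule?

Carson's rule: BW = 2*(delta_f + f_m)
= 2*(155 + 6) kHz = 322 kHz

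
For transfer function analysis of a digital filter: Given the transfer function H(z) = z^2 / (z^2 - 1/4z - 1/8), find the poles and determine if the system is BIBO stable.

Poles are roots of the denominator: z^2 - 1/4z - 1/8 = 0.
Quadratic formula: z = [-(-1/4) +/- sqrt((-1/4)^2 - 4*(-1/8))] / 2
Discriminant = 1/16 + 1/2 = 9/16; sqrt = 3/4.
z = (1/4 +/- 3/4) / 2 => z = 1/2 or z = -1/4.
|p1| = 1/2, |p2| = 1/4.
For BIBO stability, all poles must lie inside the unit circle (|p| < 1).
System is STABLE since both |p| < 1.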